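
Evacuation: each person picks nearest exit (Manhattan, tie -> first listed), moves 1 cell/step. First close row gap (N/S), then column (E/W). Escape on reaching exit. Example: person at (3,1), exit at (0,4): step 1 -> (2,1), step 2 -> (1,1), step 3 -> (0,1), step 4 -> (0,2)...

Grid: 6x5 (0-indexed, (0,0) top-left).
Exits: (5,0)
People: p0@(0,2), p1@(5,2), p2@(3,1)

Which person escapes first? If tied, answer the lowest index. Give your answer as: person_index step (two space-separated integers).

Step 1: p0:(0,2)->(1,2) | p1:(5,2)->(5,1) | p2:(3,1)->(4,1)
Step 2: p0:(1,2)->(2,2) | p1:(5,1)->(5,0)->EXIT | p2:(4,1)->(5,1)
Step 3: p0:(2,2)->(3,2) | p1:escaped | p2:(5,1)->(5,0)->EXIT
Step 4: p0:(3,2)->(4,2) | p1:escaped | p2:escaped
Step 5: p0:(4,2)->(5,2) | p1:escaped | p2:escaped
Step 6: p0:(5,2)->(5,1) | p1:escaped | p2:escaped
Step 7: p0:(5,1)->(5,0)->EXIT | p1:escaped | p2:escaped
Exit steps: [7, 2, 3]
First to escape: p1 at step 2

Answer: 1 2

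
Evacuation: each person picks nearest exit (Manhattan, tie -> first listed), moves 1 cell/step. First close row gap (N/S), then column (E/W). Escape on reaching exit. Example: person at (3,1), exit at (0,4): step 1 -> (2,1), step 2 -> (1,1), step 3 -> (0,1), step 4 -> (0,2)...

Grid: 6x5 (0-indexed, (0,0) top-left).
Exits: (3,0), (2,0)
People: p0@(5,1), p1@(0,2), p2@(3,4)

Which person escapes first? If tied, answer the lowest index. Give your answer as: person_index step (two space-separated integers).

Answer: 0 3

Derivation:
Step 1: p0:(5,1)->(4,1) | p1:(0,2)->(1,2) | p2:(3,4)->(3,3)
Step 2: p0:(4,1)->(3,1) | p1:(1,2)->(2,2) | p2:(3,3)->(3,2)
Step 3: p0:(3,1)->(3,0)->EXIT | p1:(2,2)->(2,1) | p2:(3,2)->(3,1)
Step 4: p0:escaped | p1:(2,1)->(2,0)->EXIT | p2:(3,1)->(3,0)->EXIT
Exit steps: [3, 4, 4]
First to escape: p0 at step 3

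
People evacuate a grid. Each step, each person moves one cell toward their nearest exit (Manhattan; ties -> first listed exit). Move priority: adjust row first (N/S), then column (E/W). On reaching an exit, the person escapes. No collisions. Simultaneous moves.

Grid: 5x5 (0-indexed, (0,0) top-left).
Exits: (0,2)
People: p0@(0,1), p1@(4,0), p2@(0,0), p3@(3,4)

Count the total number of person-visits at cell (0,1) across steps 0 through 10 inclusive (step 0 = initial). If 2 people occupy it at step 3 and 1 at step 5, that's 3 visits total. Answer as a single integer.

Step 0: p0@(0,1) p1@(4,0) p2@(0,0) p3@(3,4) -> at (0,1): 1 [p0], cum=1
Step 1: p0@ESC p1@(3,0) p2@(0,1) p3@(2,4) -> at (0,1): 1 [p2], cum=2
Step 2: p0@ESC p1@(2,0) p2@ESC p3@(1,4) -> at (0,1): 0 [-], cum=2
Step 3: p0@ESC p1@(1,0) p2@ESC p3@(0,4) -> at (0,1): 0 [-], cum=2
Step 4: p0@ESC p1@(0,0) p2@ESC p3@(0,3) -> at (0,1): 0 [-], cum=2
Step 5: p0@ESC p1@(0,1) p2@ESC p3@ESC -> at (0,1): 1 [p1], cum=3
Step 6: p0@ESC p1@ESC p2@ESC p3@ESC -> at (0,1): 0 [-], cum=3
Total visits = 3

Answer: 3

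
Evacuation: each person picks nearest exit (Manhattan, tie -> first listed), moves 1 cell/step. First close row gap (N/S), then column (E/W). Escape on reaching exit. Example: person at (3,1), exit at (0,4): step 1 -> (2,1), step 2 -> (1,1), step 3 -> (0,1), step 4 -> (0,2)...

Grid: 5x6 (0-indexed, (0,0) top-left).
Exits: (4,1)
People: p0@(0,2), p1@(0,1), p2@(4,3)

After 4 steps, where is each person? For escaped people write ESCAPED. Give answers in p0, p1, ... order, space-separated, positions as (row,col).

Step 1: p0:(0,2)->(1,2) | p1:(0,1)->(1,1) | p2:(4,3)->(4,2)
Step 2: p0:(1,2)->(2,2) | p1:(1,1)->(2,1) | p2:(4,2)->(4,1)->EXIT
Step 3: p0:(2,2)->(3,2) | p1:(2,1)->(3,1) | p2:escaped
Step 4: p0:(3,2)->(4,2) | p1:(3,1)->(4,1)->EXIT | p2:escaped

(4,2) ESCAPED ESCAPED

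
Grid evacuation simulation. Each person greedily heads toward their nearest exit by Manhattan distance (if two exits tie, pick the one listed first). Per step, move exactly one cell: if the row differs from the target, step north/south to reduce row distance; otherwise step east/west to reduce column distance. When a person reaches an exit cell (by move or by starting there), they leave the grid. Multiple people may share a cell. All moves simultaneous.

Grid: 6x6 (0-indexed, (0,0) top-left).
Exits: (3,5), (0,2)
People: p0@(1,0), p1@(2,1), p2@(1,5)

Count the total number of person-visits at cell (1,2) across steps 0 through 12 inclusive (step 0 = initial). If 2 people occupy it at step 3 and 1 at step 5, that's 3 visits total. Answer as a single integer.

Step 0: p0@(1,0) p1@(2,1) p2@(1,5) -> at (1,2): 0 [-], cum=0
Step 1: p0@(0,0) p1@(1,1) p2@(2,5) -> at (1,2): 0 [-], cum=0
Step 2: p0@(0,1) p1@(0,1) p2@ESC -> at (1,2): 0 [-], cum=0
Step 3: p0@ESC p1@ESC p2@ESC -> at (1,2): 0 [-], cum=0
Total visits = 0

Answer: 0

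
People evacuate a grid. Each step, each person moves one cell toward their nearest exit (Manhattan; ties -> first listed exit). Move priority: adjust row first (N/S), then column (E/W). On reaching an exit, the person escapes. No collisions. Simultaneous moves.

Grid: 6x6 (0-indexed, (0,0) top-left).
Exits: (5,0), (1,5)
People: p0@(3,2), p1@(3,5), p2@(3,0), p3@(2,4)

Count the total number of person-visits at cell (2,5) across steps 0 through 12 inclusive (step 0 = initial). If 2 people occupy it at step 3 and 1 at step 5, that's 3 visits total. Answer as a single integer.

Answer: 1

Derivation:
Step 0: p0@(3,2) p1@(3,5) p2@(3,0) p3@(2,4) -> at (2,5): 0 [-], cum=0
Step 1: p0@(4,2) p1@(2,5) p2@(4,0) p3@(1,4) -> at (2,5): 1 [p1], cum=1
Step 2: p0@(5,2) p1@ESC p2@ESC p3@ESC -> at (2,5): 0 [-], cum=1
Step 3: p0@(5,1) p1@ESC p2@ESC p3@ESC -> at (2,5): 0 [-], cum=1
Step 4: p0@ESC p1@ESC p2@ESC p3@ESC -> at (2,5): 0 [-], cum=1
Total visits = 1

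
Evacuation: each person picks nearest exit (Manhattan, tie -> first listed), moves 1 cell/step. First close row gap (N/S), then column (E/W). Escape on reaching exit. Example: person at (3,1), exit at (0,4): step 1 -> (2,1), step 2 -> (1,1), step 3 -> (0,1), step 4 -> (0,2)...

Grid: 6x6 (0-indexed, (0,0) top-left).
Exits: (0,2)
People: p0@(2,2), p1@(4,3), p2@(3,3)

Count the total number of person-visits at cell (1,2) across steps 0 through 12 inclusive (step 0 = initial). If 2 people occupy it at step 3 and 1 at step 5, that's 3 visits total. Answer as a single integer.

Answer: 1

Derivation:
Step 0: p0@(2,2) p1@(4,3) p2@(3,3) -> at (1,2): 0 [-], cum=0
Step 1: p0@(1,2) p1@(3,3) p2@(2,3) -> at (1,2): 1 [p0], cum=1
Step 2: p0@ESC p1@(2,3) p2@(1,3) -> at (1,2): 0 [-], cum=1
Step 3: p0@ESC p1@(1,3) p2@(0,3) -> at (1,2): 0 [-], cum=1
Step 4: p0@ESC p1@(0,3) p2@ESC -> at (1,2): 0 [-], cum=1
Step 5: p0@ESC p1@ESC p2@ESC -> at (1,2): 0 [-], cum=1
Total visits = 1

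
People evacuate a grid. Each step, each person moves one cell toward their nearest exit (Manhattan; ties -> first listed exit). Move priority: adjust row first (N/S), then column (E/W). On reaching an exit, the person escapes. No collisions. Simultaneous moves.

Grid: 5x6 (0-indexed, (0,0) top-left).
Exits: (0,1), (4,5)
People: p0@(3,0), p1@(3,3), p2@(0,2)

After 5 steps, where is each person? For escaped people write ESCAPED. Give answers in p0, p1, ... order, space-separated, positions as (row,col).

Step 1: p0:(3,0)->(2,0) | p1:(3,3)->(4,3) | p2:(0,2)->(0,1)->EXIT
Step 2: p0:(2,0)->(1,0) | p1:(4,3)->(4,4) | p2:escaped
Step 3: p0:(1,0)->(0,0) | p1:(4,4)->(4,5)->EXIT | p2:escaped
Step 4: p0:(0,0)->(0,1)->EXIT | p1:escaped | p2:escaped

ESCAPED ESCAPED ESCAPED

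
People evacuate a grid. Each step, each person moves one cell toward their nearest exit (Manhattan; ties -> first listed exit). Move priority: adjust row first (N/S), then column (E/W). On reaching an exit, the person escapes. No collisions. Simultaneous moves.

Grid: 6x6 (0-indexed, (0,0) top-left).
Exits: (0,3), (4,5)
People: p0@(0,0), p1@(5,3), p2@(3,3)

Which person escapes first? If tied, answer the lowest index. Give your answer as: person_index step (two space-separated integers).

Step 1: p0:(0,0)->(0,1) | p1:(5,3)->(4,3) | p2:(3,3)->(2,3)
Step 2: p0:(0,1)->(0,2) | p1:(4,3)->(4,4) | p2:(2,3)->(1,3)
Step 3: p0:(0,2)->(0,3)->EXIT | p1:(4,4)->(4,5)->EXIT | p2:(1,3)->(0,3)->EXIT
Exit steps: [3, 3, 3]
First to escape: p0 at step 3

Answer: 0 3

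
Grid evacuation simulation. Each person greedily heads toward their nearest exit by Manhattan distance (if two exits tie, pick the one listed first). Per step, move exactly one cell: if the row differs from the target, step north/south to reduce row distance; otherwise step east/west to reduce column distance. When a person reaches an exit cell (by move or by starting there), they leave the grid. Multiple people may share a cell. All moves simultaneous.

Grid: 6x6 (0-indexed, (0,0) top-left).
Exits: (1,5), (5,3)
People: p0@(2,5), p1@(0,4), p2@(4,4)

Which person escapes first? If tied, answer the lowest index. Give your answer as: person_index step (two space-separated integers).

Answer: 0 1

Derivation:
Step 1: p0:(2,5)->(1,5)->EXIT | p1:(0,4)->(1,4) | p2:(4,4)->(5,4)
Step 2: p0:escaped | p1:(1,4)->(1,5)->EXIT | p2:(5,4)->(5,3)->EXIT
Exit steps: [1, 2, 2]
First to escape: p0 at step 1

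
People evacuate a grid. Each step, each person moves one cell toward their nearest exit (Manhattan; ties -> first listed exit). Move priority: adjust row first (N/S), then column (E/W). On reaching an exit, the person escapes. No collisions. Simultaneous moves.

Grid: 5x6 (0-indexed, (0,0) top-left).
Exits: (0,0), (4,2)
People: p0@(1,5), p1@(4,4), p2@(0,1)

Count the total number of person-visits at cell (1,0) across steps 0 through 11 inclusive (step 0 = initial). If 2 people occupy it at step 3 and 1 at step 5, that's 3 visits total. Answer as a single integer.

Step 0: p0@(1,5) p1@(4,4) p2@(0,1) -> at (1,0): 0 [-], cum=0
Step 1: p0@(0,5) p1@(4,3) p2@ESC -> at (1,0): 0 [-], cum=0
Step 2: p0@(0,4) p1@ESC p2@ESC -> at (1,0): 0 [-], cum=0
Step 3: p0@(0,3) p1@ESC p2@ESC -> at (1,0): 0 [-], cum=0
Step 4: p0@(0,2) p1@ESC p2@ESC -> at (1,0): 0 [-], cum=0
Step 5: p0@(0,1) p1@ESC p2@ESC -> at (1,0): 0 [-], cum=0
Step 6: p0@ESC p1@ESC p2@ESC -> at (1,0): 0 [-], cum=0
Total visits = 0

Answer: 0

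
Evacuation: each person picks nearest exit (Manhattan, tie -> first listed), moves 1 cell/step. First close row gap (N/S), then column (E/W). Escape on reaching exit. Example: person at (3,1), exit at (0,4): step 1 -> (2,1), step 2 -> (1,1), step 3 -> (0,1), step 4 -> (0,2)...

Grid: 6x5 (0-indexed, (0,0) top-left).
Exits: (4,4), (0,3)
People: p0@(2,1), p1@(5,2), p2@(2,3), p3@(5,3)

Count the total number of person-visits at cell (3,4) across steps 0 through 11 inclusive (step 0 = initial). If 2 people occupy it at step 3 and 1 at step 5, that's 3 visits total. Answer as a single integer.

Answer: 0

Derivation:
Step 0: p0@(2,1) p1@(5,2) p2@(2,3) p3@(5,3) -> at (3,4): 0 [-], cum=0
Step 1: p0@(1,1) p1@(4,2) p2@(1,3) p3@(4,3) -> at (3,4): 0 [-], cum=0
Step 2: p0@(0,1) p1@(4,3) p2@ESC p3@ESC -> at (3,4): 0 [-], cum=0
Step 3: p0@(0,2) p1@ESC p2@ESC p3@ESC -> at (3,4): 0 [-], cum=0
Step 4: p0@ESC p1@ESC p2@ESC p3@ESC -> at (3,4): 0 [-], cum=0
Total visits = 0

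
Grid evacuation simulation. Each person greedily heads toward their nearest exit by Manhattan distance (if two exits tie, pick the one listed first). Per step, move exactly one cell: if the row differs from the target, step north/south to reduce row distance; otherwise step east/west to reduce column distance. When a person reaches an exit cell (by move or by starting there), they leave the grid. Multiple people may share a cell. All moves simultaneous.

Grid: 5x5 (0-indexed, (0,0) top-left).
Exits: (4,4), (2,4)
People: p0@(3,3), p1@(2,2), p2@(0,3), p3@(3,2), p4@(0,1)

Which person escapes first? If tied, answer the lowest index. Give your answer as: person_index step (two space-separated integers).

Step 1: p0:(3,3)->(4,3) | p1:(2,2)->(2,3) | p2:(0,3)->(1,3) | p3:(3,2)->(4,2) | p4:(0,1)->(1,1)
Step 2: p0:(4,3)->(4,4)->EXIT | p1:(2,3)->(2,4)->EXIT | p2:(1,3)->(2,3) | p3:(4,2)->(4,3) | p4:(1,1)->(2,1)
Step 3: p0:escaped | p1:escaped | p2:(2,3)->(2,4)->EXIT | p3:(4,3)->(4,4)->EXIT | p4:(2,1)->(2,2)
Step 4: p0:escaped | p1:escaped | p2:escaped | p3:escaped | p4:(2,2)->(2,3)
Step 5: p0:escaped | p1:escaped | p2:escaped | p3:escaped | p4:(2,3)->(2,4)->EXIT
Exit steps: [2, 2, 3, 3, 5]
First to escape: p0 at step 2

Answer: 0 2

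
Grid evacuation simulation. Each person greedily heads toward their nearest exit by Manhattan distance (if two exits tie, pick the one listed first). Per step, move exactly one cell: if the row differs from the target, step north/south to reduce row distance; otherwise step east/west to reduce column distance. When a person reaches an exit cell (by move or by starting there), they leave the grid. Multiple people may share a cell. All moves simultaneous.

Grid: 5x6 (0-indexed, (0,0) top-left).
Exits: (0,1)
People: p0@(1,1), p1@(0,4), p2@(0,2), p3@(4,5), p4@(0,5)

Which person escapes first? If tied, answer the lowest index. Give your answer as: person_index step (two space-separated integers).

Step 1: p0:(1,1)->(0,1)->EXIT | p1:(0,4)->(0,3) | p2:(0,2)->(0,1)->EXIT | p3:(4,5)->(3,5) | p4:(0,5)->(0,4)
Step 2: p0:escaped | p1:(0,3)->(0,2) | p2:escaped | p3:(3,5)->(2,5) | p4:(0,4)->(0,3)
Step 3: p0:escaped | p1:(0,2)->(0,1)->EXIT | p2:escaped | p3:(2,5)->(1,5) | p4:(0,3)->(0,2)
Step 4: p0:escaped | p1:escaped | p2:escaped | p3:(1,5)->(0,5) | p4:(0,2)->(0,1)->EXIT
Step 5: p0:escaped | p1:escaped | p2:escaped | p3:(0,5)->(0,4) | p4:escaped
Step 6: p0:escaped | p1:escaped | p2:escaped | p3:(0,4)->(0,3) | p4:escaped
Step 7: p0:escaped | p1:escaped | p2:escaped | p3:(0,3)->(0,2) | p4:escaped
Step 8: p0:escaped | p1:escaped | p2:escaped | p3:(0,2)->(0,1)->EXIT | p4:escaped
Exit steps: [1, 3, 1, 8, 4]
First to escape: p0 at step 1

Answer: 0 1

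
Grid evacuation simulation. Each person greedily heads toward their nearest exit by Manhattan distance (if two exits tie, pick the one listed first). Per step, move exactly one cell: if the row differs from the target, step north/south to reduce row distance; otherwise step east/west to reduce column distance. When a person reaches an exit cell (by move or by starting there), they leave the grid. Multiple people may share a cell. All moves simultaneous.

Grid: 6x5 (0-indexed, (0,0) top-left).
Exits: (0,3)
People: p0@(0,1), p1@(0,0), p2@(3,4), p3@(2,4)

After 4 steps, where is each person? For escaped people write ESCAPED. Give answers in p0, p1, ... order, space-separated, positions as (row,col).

Step 1: p0:(0,1)->(0,2) | p1:(0,0)->(0,1) | p2:(3,4)->(2,4) | p3:(2,4)->(1,4)
Step 2: p0:(0,2)->(0,3)->EXIT | p1:(0,1)->(0,2) | p2:(2,4)->(1,4) | p3:(1,4)->(0,4)
Step 3: p0:escaped | p1:(0,2)->(0,3)->EXIT | p2:(1,4)->(0,4) | p3:(0,4)->(0,3)->EXIT
Step 4: p0:escaped | p1:escaped | p2:(0,4)->(0,3)->EXIT | p3:escaped

ESCAPED ESCAPED ESCAPED ESCAPED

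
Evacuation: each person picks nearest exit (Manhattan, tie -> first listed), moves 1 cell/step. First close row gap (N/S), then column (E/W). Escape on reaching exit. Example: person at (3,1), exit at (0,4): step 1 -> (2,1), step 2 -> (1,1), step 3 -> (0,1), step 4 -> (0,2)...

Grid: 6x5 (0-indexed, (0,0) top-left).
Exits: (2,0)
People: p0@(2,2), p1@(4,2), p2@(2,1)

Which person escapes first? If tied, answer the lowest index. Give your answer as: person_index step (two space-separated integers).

Step 1: p0:(2,2)->(2,1) | p1:(4,2)->(3,2) | p2:(2,1)->(2,0)->EXIT
Step 2: p0:(2,1)->(2,0)->EXIT | p1:(3,2)->(2,2) | p2:escaped
Step 3: p0:escaped | p1:(2,2)->(2,1) | p2:escaped
Step 4: p0:escaped | p1:(2,1)->(2,0)->EXIT | p2:escaped
Exit steps: [2, 4, 1]
First to escape: p2 at step 1

Answer: 2 1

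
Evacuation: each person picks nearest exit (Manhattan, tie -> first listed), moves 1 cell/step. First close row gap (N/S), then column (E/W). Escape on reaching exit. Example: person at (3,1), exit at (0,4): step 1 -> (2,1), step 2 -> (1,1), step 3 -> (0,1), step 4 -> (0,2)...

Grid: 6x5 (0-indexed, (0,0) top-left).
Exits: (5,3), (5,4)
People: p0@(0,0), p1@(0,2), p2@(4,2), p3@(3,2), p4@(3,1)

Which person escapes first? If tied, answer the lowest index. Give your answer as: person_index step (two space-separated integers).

Step 1: p0:(0,0)->(1,0) | p1:(0,2)->(1,2) | p2:(4,2)->(5,2) | p3:(3,2)->(4,2) | p4:(3,1)->(4,1)
Step 2: p0:(1,0)->(2,0) | p1:(1,2)->(2,2) | p2:(5,2)->(5,3)->EXIT | p3:(4,2)->(5,2) | p4:(4,1)->(5,1)
Step 3: p0:(2,0)->(3,0) | p1:(2,2)->(3,2) | p2:escaped | p3:(5,2)->(5,3)->EXIT | p4:(5,1)->(5,2)
Step 4: p0:(3,0)->(4,0) | p1:(3,2)->(4,2) | p2:escaped | p3:escaped | p4:(5,2)->(5,3)->EXIT
Step 5: p0:(4,0)->(5,0) | p1:(4,2)->(5,2) | p2:escaped | p3:escaped | p4:escaped
Step 6: p0:(5,0)->(5,1) | p1:(5,2)->(5,3)->EXIT | p2:escaped | p3:escaped | p4:escaped
Step 7: p0:(5,1)->(5,2) | p1:escaped | p2:escaped | p3:escaped | p4:escaped
Step 8: p0:(5,2)->(5,3)->EXIT | p1:escaped | p2:escaped | p3:escaped | p4:escaped
Exit steps: [8, 6, 2, 3, 4]
First to escape: p2 at step 2

Answer: 2 2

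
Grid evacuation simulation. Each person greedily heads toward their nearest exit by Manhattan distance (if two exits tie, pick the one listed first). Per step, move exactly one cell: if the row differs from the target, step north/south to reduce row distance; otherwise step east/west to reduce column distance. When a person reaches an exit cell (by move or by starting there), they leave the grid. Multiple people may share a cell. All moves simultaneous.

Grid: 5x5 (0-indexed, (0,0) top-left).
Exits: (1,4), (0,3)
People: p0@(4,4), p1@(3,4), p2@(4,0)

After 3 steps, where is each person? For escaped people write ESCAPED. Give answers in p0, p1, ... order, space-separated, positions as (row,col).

Step 1: p0:(4,4)->(3,4) | p1:(3,4)->(2,4) | p2:(4,0)->(3,0)
Step 2: p0:(3,4)->(2,4) | p1:(2,4)->(1,4)->EXIT | p2:(3,0)->(2,0)
Step 3: p0:(2,4)->(1,4)->EXIT | p1:escaped | p2:(2,0)->(1,0)

ESCAPED ESCAPED (1,0)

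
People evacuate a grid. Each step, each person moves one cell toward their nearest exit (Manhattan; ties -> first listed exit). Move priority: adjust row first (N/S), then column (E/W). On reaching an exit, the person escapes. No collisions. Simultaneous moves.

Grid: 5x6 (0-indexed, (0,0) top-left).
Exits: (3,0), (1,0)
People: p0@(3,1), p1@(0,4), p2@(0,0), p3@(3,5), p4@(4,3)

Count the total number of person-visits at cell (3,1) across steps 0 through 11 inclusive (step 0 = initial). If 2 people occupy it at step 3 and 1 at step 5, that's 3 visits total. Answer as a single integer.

Answer: 3

Derivation:
Step 0: p0@(3,1) p1@(0,4) p2@(0,0) p3@(3,5) p4@(4,3) -> at (3,1): 1 [p0], cum=1
Step 1: p0@ESC p1@(1,4) p2@ESC p3@(3,4) p4@(3,3) -> at (3,1): 0 [-], cum=1
Step 2: p0@ESC p1@(1,3) p2@ESC p3@(3,3) p4@(3,2) -> at (3,1): 0 [-], cum=1
Step 3: p0@ESC p1@(1,2) p2@ESC p3@(3,2) p4@(3,1) -> at (3,1): 1 [p4], cum=2
Step 4: p0@ESC p1@(1,1) p2@ESC p3@(3,1) p4@ESC -> at (3,1): 1 [p3], cum=3
Step 5: p0@ESC p1@ESC p2@ESC p3@ESC p4@ESC -> at (3,1): 0 [-], cum=3
Total visits = 3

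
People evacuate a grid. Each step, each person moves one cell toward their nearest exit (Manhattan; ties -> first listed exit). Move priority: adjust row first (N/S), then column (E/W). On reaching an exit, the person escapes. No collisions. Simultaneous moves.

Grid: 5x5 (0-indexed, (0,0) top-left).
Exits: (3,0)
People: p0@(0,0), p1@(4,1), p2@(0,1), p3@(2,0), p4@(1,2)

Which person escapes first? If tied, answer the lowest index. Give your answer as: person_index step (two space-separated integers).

Step 1: p0:(0,0)->(1,0) | p1:(4,1)->(3,1) | p2:(0,1)->(1,1) | p3:(2,0)->(3,0)->EXIT | p4:(1,2)->(2,2)
Step 2: p0:(1,0)->(2,0) | p1:(3,1)->(3,0)->EXIT | p2:(1,1)->(2,1) | p3:escaped | p4:(2,2)->(3,2)
Step 3: p0:(2,0)->(3,0)->EXIT | p1:escaped | p2:(2,1)->(3,1) | p3:escaped | p4:(3,2)->(3,1)
Step 4: p0:escaped | p1:escaped | p2:(3,1)->(3,0)->EXIT | p3:escaped | p4:(3,1)->(3,0)->EXIT
Exit steps: [3, 2, 4, 1, 4]
First to escape: p3 at step 1

Answer: 3 1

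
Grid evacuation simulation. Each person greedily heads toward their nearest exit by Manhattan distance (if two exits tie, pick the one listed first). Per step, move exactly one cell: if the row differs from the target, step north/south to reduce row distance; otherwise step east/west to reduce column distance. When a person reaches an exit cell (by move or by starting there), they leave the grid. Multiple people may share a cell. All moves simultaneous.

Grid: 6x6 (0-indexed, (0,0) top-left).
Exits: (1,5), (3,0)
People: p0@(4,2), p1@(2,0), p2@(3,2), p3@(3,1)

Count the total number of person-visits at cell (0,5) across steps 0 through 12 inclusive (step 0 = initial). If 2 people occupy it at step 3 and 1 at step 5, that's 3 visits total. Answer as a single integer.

Answer: 0

Derivation:
Step 0: p0@(4,2) p1@(2,0) p2@(3,2) p3@(3,1) -> at (0,5): 0 [-], cum=0
Step 1: p0@(3,2) p1@ESC p2@(3,1) p3@ESC -> at (0,5): 0 [-], cum=0
Step 2: p0@(3,1) p1@ESC p2@ESC p3@ESC -> at (0,5): 0 [-], cum=0
Step 3: p0@ESC p1@ESC p2@ESC p3@ESC -> at (0,5): 0 [-], cum=0
Total visits = 0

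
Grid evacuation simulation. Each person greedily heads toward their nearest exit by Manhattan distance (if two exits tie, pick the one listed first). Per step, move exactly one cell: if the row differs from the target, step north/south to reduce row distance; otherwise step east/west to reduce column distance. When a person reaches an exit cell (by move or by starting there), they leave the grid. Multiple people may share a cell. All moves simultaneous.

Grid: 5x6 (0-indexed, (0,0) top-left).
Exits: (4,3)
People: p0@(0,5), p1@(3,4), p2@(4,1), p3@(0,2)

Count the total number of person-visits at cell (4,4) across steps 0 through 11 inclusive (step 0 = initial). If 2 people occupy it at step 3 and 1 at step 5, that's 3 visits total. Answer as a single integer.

Step 0: p0@(0,5) p1@(3,4) p2@(4,1) p3@(0,2) -> at (4,4): 0 [-], cum=0
Step 1: p0@(1,5) p1@(4,4) p2@(4,2) p3@(1,2) -> at (4,4): 1 [p1], cum=1
Step 2: p0@(2,5) p1@ESC p2@ESC p3@(2,2) -> at (4,4): 0 [-], cum=1
Step 3: p0@(3,5) p1@ESC p2@ESC p3@(3,2) -> at (4,4): 0 [-], cum=1
Step 4: p0@(4,5) p1@ESC p2@ESC p3@(4,2) -> at (4,4): 0 [-], cum=1
Step 5: p0@(4,4) p1@ESC p2@ESC p3@ESC -> at (4,4): 1 [p0], cum=2
Step 6: p0@ESC p1@ESC p2@ESC p3@ESC -> at (4,4): 0 [-], cum=2
Total visits = 2

Answer: 2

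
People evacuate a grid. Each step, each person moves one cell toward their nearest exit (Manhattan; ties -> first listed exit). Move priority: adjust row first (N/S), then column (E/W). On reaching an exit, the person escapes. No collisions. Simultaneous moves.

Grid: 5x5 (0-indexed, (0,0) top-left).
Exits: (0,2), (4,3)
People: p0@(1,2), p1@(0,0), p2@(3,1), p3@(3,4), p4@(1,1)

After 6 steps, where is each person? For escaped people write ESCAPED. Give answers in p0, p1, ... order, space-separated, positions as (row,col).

Step 1: p0:(1,2)->(0,2)->EXIT | p1:(0,0)->(0,1) | p2:(3,1)->(4,1) | p3:(3,4)->(4,4) | p4:(1,1)->(0,1)
Step 2: p0:escaped | p1:(0,1)->(0,2)->EXIT | p2:(4,1)->(4,2) | p3:(4,4)->(4,3)->EXIT | p4:(0,1)->(0,2)->EXIT
Step 3: p0:escaped | p1:escaped | p2:(4,2)->(4,3)->EXIT | p3:escaped | p4:escaped

ESCAPED ESCAPED ESCAPED ESCAPED ESCAPED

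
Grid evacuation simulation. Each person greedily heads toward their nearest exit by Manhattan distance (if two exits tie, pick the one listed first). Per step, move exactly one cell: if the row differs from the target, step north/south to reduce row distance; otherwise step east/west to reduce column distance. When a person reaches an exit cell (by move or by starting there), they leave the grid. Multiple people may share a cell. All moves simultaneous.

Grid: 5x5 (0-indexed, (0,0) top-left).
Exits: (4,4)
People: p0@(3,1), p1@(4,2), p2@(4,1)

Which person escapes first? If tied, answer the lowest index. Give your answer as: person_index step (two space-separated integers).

Step 1: p0:(3,1)->(4,1) | p1:(4,2)->(4,3) | p2:(4,1)->(4,2)
Step 2: p0:(4,1)->(4,2) | p1:(4,3)->(4,4)->EXIT | p2:(4,2)->(4,3)
Step 3: p0:(4,2)->(4,3) | p1:escaped | p2:(4,3)->(4,4)->EXIT
Step 4: p0:(4,3)->(4,4)->EXIT | p1:escaped | p2:escaped
Exit steps: [4, 2, 3]
First to escape: p1 at step 2

Answer: 1 2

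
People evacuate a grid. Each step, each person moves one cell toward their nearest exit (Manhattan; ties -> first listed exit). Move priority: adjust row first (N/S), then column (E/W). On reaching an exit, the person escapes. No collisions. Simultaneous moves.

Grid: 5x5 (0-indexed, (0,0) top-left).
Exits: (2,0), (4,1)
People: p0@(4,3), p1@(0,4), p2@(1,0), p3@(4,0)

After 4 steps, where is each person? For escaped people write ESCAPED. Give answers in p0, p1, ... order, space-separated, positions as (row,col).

Step 1: p0:(4,3)->(4,2) | p1:(0,4)->(1,4) | p2:(1,0)->(2,0)->EXIT | p3:(4,0)->(4,1)->EXIT
Step 2: p0:(4,2)->(4,1)->EXIT | p1:(1,4)->(2,4) | p2:escaped | p3:escaped
Step 3: p0:escaped | p1:(2,4)->(2,3) | p2:escaped | p3:escaped
Step 4: p0:escaped | p1:(2,3)->(2,2) | p2:escaped | p3:escaped

ESCAPED (2,2) ESCAPED ESCAPED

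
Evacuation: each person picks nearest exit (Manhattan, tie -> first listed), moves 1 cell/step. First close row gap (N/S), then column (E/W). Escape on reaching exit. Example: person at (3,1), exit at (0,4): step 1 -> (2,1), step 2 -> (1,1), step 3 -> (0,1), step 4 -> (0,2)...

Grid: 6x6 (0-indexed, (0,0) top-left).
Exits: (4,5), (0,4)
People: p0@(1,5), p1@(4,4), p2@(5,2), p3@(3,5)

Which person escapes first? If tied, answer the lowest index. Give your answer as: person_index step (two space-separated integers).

Step 1: p0:(1,5)->(0,5) | p1:(4,4)->(4,5)->EXIT | p2:(5,2)->(4,2) | p3:(3,5)->(4,5)->EXIT
Step 2: p0:(0,5)->(0,4)->EXIT | p1:escaped | p2:(4,2)->(4,3) | p3:escaped
Step 3: p0:escaped | p1:escaped | p2:(4,3)->(4,4) | p3:escaped
Step 4: p0:escaped | p1:escaped | p2:(4,4)->(4,5)->EXIT | p3:escaped
Exit steps: [2, 1, 4, 1]
First to escape: p1 at step 1

Answer: 1 1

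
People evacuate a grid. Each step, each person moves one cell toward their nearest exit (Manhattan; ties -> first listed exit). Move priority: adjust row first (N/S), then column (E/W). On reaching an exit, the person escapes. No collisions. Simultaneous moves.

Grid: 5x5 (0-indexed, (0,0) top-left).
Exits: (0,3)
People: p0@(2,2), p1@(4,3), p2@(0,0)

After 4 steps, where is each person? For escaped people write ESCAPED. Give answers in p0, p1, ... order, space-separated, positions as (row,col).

Step 1: p0:(2,2)->(1,2) | p1:(4,3)->(3,3) | p2:(0,0)->(0,1)
Step 2: p0:(1,2)->(0,2) | p1:(3,3)->(2,3) | p2:(0,1)->(0,2)
Step 3: p0:(0,2)->(0,3)->EXIT | p1:(2,3)->(1,3) | p2:(0,2)->(0,3)->EXIT
Step 4: p0:escaped | p1:(1,3)->(0,3)->EXIT | p2:escaped

ESCAPED ESCAPED ESCAPED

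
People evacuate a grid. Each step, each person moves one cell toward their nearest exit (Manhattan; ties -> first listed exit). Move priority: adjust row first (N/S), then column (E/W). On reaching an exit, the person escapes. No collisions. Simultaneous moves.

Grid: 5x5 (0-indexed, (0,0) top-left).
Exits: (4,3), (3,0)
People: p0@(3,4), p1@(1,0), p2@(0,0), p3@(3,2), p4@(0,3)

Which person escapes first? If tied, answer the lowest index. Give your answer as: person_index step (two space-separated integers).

Step 1: p0:(3,4)->(4,4) | p1:(1,0)->(2,0) | p2:(0,0)->(1,0) | p3:(3,2)->(4,2) | p4:(0,3)->(1,3)
Step 2: p0:(4,4)->(4,3)->EXIT | p1:(2,0)->(3,0)->EXIT | p2:(1,0)->(2,0) | p3:(4,2)->(4,3)->EXIT | p4:(1,3)->(2,3)
Step 3: p0:escaped | p1:escaped | p2:(2,0)->(3,0)->EXIT | p3:escaped | p4:(2,3)->(3,3)
Step 4: p0:escaped | p1:escaped | p2:escaped | p3:escaped | p4:(3,3)->(4,3)->EXIT
Exit steps: [2, 2, 3, 2, 4]
First to escape: p0 at step 2

Answer: 0 2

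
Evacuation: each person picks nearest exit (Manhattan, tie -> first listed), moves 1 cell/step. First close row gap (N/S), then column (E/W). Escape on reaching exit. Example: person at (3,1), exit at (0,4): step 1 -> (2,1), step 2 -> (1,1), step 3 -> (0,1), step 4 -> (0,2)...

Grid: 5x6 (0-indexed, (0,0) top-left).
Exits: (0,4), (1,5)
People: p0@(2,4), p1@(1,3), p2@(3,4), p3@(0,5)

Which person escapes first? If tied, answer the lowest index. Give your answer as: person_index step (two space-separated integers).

Answer: 3 1

Derivation:
Step 1: p0:(2,4)->(1,4) | p1:(1,3)->(0,3) | p2:(3,4)->(2,4) | p3:(0,5)->(0,4)->EXIT
Step 2: p0:(1,4)->(0,4)->EXIT | p1:(0,3)->(0,4)->EXIT | p2:(2,4)->(1,4) | p3:escaped
Step 3: p0:escaped | p1:escaped | p2:(1,4)->(0,4)->EXIT | p3:escaped
Exit steps: [2, 2, 3, 1]
First to escape: p3 at step 1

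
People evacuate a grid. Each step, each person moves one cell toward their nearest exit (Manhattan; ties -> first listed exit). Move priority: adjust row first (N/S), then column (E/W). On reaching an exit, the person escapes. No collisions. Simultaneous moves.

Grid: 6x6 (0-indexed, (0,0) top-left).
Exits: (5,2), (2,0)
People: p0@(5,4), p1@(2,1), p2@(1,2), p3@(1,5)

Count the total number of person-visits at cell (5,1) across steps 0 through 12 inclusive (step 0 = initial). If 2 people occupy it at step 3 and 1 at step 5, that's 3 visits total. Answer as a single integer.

Answer: 0

Derivation:
Step 0: p0@(5,4) p1@(2,1) p2@(1,2) p3@(1,5) -> at (5,1): 0 [-], cum=0
Step 1: p0@(5,3) p1@ESC p2@(2,2) p3@(2,5) -> at (5,1): 0 [-], cum=0
Step 2: p0@ESC p1@ESC p2@(2,1) p3@(2,4) -> at (5,1): 0 [-], cum=0
Step 3: p0@ESC p1@ESC p2@ESC p3@(2,3) -> at (5,1): 0 [-], cum=0
Step 4: p0@ESC p1@ESC p2@ESC p3@(2,2) -> at (5,1): 0 [-], cum=0
Step 5: p0@ESC p1@ESC p2@ESC p3@(2,1) -> at (5,1): 0 [-], cum=0
Step 6: p0@ESC p1@ESC p2@ESC p3@ESC -> at (5,1): 0 [-], cum=0
Total visits = 0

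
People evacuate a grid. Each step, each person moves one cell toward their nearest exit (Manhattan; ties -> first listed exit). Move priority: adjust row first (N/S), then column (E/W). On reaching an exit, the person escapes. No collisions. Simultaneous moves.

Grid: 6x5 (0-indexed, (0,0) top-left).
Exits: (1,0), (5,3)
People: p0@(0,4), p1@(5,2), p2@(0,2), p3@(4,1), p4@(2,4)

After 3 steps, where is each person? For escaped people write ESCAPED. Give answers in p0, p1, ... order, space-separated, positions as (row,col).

Step 1: p0:(0,4)->(1,4) | p1:(5,2)->(5,3)->EXIT | p2:(0,2)->(1,2) | p3:(4,1)->(5,1) | p4:(2,4)->(3,4)
Step 2: p0:(1,4)->(1,3) | p1:escaped | p2:(1,2)->(1,1) | p3:(5,1)->(5,2) | p4:(3,4)->(4,4)
Step 3: p0:(1,3)->(1,2) | p1:escaped | p2:(1,1)->(1,0)->EXIT | p3:(5,2)->(5,3)->EXIT | p4:(4,4)->(5,4)

(1,2) ESCAPED ESCAPED ESCAPED (5,4)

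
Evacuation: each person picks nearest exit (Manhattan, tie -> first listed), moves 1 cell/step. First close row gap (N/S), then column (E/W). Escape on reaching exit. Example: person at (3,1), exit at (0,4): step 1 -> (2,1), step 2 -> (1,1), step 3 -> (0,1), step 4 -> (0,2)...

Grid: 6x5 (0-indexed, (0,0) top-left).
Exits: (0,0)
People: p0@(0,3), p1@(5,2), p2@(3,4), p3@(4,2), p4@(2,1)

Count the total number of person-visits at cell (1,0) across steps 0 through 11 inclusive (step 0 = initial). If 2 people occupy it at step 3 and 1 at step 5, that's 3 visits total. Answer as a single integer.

Step 0: p0@(0,3) p1@(5,2) p2@(3,4) p3@(4,2) p4@(2,1) -> at (1,0): 0 [-], cum=0
Step 1: p0@(0,2) p1@(4,2) p2@(2,4) p3@(3,2) p4@(1,1) -> at (1,0): 0 [-], cum=0
Step 2: p0@(0,1) p1@(3,2) p2@(1,4) p3@(2,2) p4@(0,1) -> at (1,0): 0 [-], cum=0
Step 3: p0@ESC p1@(2,2) p2@(0,4) p3@(1,2) p4@ESC -> at (1,0): 0 [-], cum=0
Step 4: p0@ESC p1@(1,2) p2@(0,3) p3@(0,2) p4@ESC -> at (1,0): 0 [-], cum=0
Step 5: p0@ESC p1@(0,2) p2@(0,2) p3@(0,1) p4@ESC -> at (1,0): 0 [-], cum=0
Step 6: p0@ESC p1@(0,1) p2@(0,1) p3@ESC p4@ESC -> at (1,0): 0 [-], cum=0
Step 7: p0@ESC p1@ESC p2@ESC p3@ESC p4@ESC -> at (1,0): 0 [-], cum=0
Total visits = 0

Answer: 0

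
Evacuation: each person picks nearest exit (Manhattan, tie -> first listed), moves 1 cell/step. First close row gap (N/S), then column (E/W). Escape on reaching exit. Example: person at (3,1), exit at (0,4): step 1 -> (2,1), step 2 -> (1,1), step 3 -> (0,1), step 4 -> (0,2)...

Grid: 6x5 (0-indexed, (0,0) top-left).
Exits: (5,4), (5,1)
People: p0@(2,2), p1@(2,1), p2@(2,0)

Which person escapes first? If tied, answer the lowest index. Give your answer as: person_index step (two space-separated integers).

Step 1: p0:(2,2)->(3,2) | p1:(2,1)->(3,1) | p2:(2,0)->(3,0)
Step 2: p0:(3,2)->(4,2) | p1:(3,1)->(4,1) | p2:(3,0)->(4,0)
Step 3: p0:(4,2)->(5,2) | p1:(4,1)->(5,1)->EXIT | p2:(4,0)->(5,0)
Step 4: p0:(5,2)->(5,1)->EXIT | p1:escaped | p2:(5,0)->(5,1)->EXIT
Exit steps: [4, 3, 4]
First to escape: p1 at step 3

Answer: 1 3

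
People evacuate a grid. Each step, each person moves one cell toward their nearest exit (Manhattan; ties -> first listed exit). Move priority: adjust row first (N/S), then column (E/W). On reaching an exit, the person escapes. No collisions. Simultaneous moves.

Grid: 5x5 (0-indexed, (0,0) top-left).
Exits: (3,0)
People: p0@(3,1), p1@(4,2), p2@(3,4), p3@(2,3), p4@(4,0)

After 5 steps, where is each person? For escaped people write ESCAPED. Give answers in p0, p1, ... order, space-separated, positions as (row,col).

Step 1: p0:(3,1)->(3,0)->EXIT | p1:(4,2)->(3,2) | p2:(3,4)->(3,3) | p3:(2,3)->(3,3) | p4:(4,0)->(3,0)->EXIT
Step 2: p0:escaped | p1:(3,2)->(3,1) | p2:(3,3)->(3,2) | p3:(3,3)->(3,2) | p4:escaped
Step 3: p0:escaped | p1:(3,1)->(3,0)->EXIT | p2:(3,2)->(3,1) | p3:(3,2)->(3,1) | p4:escaped
Step 4: p0:escaped | p1:escaped | p2:(3,1)->(3,0)->EXIT | p3:(3,1)->(3,0)->EXIT | p4:escaped

ESCAPED ESCAPED ESCAPED ESCAPED ESCAPED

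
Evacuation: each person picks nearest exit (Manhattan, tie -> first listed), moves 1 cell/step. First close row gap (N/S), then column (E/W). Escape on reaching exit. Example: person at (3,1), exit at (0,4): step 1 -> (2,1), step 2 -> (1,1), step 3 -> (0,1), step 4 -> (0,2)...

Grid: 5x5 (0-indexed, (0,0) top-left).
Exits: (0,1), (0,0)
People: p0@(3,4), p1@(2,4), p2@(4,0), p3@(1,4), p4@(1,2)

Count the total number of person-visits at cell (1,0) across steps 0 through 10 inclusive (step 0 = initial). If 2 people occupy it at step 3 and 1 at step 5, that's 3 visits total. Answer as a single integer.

Answer: 1

Derivation:
Step 0: p0@(3,4) p1@(2,4) p2@(4,0) p3@(1,4) p4@(1,2) -> at (1,0): 0 [-], cum=0
Step 1: p0@(2,4) p1@(1,4) p2@(3,0) p3@(0,4) p4@(0,2) -> at (1,0): 0 [-], cum=0
Step 2: p0@(1,4) p1@(0,4) p2@(2,0) p3@(0,3) p4@ESC -> at (1,0): 0 [-], cum=0
Step 3: p0@(0,4) p1@(0,3) p2@(1,0) p3@(0,2) p4@ESC -> at (1,0): 1 [p2], cum=1
Step 4: p0@(0,3) p1@(0,2) p2@ESC p3@ESC p4@ESC -> at (1,0): 0 [-], cum=1
Step 5: p0@(0,2) p1@ESC p2@ESC p3@ESC p4@ESC -> at (1,0): 0 [-], cum=1
Step 6: p0@ESC p1@ESC p2@ESC p3@ESC p4@ESC -> at (1,0): 0 [-], cum=1
Total visits = 1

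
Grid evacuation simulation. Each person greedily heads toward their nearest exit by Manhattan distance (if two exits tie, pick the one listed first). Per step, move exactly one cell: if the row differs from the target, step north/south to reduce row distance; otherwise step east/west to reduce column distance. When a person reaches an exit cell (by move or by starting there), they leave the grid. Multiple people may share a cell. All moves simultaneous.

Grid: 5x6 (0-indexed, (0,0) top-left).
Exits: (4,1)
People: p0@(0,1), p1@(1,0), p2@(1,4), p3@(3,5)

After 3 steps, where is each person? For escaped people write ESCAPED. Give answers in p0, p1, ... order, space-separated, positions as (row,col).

Step 1: p0:(0,1)->(1,1) | p1:(1,0)->(2,0) | p2:(1,4)->(2,4) | p3:(3,5)->(4,5)
Step 2: p0:(1,1)->(2,1) | p1:(2,0)->(3,0) | p2:(2,4)->(3,4) | p3:(4,5)->(4,4)
Step 3: p0:(2,1)->(3,1) | p1:(3,0)->(4,0) | p2:(3,4)->(4,4) | p3:(4,4)->(4,3)

(3,1) (4,0) (4,4) (4,3)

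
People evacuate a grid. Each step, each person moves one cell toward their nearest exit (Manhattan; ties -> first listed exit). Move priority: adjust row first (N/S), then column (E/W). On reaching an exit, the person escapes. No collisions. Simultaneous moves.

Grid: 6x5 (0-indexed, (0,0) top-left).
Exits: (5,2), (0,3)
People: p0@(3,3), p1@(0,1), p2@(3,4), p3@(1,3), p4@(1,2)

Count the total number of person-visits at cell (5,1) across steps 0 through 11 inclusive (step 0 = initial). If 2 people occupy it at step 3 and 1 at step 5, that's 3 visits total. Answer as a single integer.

Step 0: p0@(3,3) p1@(0,1) p2@(3,4) p3@(1,3) p4@(1,2) -> at (5,1): 0 [-], cum=0
Step 1: p0@(4,3) p1@(0,2) p2@(4,4) p3@ESC p4@(0,2) -> at (5,1): 0 [-], cum=0
Step 2: p0@(5,3) p1@ESC p2@(5,4) p3@ESC p4@ESC -> at (5,1): 0 [-], cum=0
Step 3: p0@ESC p1@ESC p2@(5,3) p3@ESC p4@ESC -> at (5,1): 0 [-], cum=0
Step 4: p0@ESC p1@ESC p2@ESC p3@ESC p4@ESC -> at (5,1): 0 [-], cum=0
Total visits = 0

Answer: 0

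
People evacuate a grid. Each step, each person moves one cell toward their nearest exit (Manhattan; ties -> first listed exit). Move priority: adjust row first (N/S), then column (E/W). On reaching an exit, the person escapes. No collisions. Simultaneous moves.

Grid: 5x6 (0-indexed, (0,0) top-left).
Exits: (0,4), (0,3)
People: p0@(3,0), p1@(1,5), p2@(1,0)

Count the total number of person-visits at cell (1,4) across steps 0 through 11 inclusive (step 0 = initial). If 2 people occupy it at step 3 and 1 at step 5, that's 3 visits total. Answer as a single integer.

Answer: 0

Derivation:
Step 0: p0@(3,0) p1@(1,5) p2@(1,0) -> at (1,4): 0 [-], cum=0
Step 1: p0@(2,0) p1@(0,5) p2@(0,0) -> at (1,4): 0 [-], cum=0
Step 2: p0@(1,0) p1@ESC p2@(0,1) -> at (1,4): 0 [-], cum=0
Step 3: p0@(0,0) p1@ESC p2@(0,2) -> at (1,4): 0 [-], cum=0
Step 4: p0@(0,1) p1@ESC p2@ESC -> at (1,4): 0 [-], cum=0
Step 5: p0@(0,2) p1@ESC p2@ESC -> at (1,4): 0 [-], cum=0
Step 6: p0@ESC p1@ESC p2@ESC -> at (1,4): 0 [-], cum=0
Total visits = 0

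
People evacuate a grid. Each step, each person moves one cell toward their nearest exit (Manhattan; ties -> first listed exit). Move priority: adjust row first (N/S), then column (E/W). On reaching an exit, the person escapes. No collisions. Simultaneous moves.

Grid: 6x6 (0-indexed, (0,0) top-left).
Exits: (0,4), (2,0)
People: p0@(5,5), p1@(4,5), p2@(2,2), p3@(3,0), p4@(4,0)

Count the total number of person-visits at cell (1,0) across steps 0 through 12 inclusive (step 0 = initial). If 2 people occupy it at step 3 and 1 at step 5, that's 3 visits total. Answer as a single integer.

Step 0: p0@(5,5) p1@(4,5) p2@(2,2) p3@(3,0) p4@(4,0) -> at (1,0): 0 [-], cum=0
Step 1: p0@(4,5) p1@(3,5) p2@(2,1) p3@ESC p4@(3,0) -> at (1,0): 0 [-], cum=0
Step 2: p0@(3,5) p1@(2,5) p2@ESC p3@ESC p4@ESC -> at (1,0): 0 [-], cum=0
Step 3: p0@(2,5) p1@(1,5) p2@ESC p3@ESC p4@ESC -> at (1,0): 0 [-], cum=0
Step 4: p0@(1,5) p1@(0,5) p2@ESC p3@ESC p4@ESC -> at (1,0): 0 [-], cum=0
Step 5: p0@(0,5) p1@ESC p2@ESC p3@ESC p4@ESC -> at (1,0): 0 [-], cum=0
Step 6: p0@ESC p1@ESC p2@ESC p3@ESC p4@ESC -> at (1,0): 0 [-], cum=0
Total visits = 0

Answer: 0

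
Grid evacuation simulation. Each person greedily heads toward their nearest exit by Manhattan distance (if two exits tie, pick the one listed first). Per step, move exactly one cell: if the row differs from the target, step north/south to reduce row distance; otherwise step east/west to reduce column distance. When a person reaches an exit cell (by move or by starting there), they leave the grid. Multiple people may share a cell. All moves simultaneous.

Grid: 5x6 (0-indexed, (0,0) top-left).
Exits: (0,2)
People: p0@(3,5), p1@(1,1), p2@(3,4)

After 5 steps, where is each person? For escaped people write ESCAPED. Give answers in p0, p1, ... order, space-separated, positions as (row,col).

Step 1: p0:(3,5)->(2,5) | p1:(1,1)->(0,1) | p2:(3,4)->(2,4)
Step 2: p0:(2,5)->(1,5) | p1:(0,1)->(0,2)->EXIT | p2:(2,4)->(1,4)
Step 3: p0:(1,5)->(0,5) | p1:escaped | p2:(1,4)->(0,4)
Step 4: p0:(0,5)->(0,4) | p1:escaped | p2:(0,4)->(0,3)
Step 5: p0:(0,4)->(0,3) | p1:escaped | p2:(0,3)->(0,2)->EXIT

(0,3) ESCAPED ESCAPED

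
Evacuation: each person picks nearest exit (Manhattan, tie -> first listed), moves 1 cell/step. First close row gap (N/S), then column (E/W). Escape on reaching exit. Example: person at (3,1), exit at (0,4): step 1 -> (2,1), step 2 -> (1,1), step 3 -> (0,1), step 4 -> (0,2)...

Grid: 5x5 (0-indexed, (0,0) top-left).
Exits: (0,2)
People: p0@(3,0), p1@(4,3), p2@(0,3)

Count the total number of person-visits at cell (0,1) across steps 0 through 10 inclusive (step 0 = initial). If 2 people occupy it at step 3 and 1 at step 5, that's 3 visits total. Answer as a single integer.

Answer: 1

Derivation:
Step 0: p0@(3,0) p1@(4,3) p2@(0,3) -> at (0,1): 0 [-], cum=0
Step 1: p0@(2,0) p1@(3,3) p2@ESC -> at (0,1): 0 [-], cum=0
Step 2: p0@(1,0) p1@(2,3) p2@ESC -> at (0,1): 0 [-], cum=0
Step 3: p0@(0,0) p1@(1,3) p2@ESC -> at (0,1): 0 [-], cum=0
Step 4: p0@(0,1) p1@(0,3) p2@ESC -> at (0,1): 1 [p0], cum=1
Step 5: p0@ESC p1@ESC p2@ESC -> at (0,1): 0 [-], cum=1
Total visits = 1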